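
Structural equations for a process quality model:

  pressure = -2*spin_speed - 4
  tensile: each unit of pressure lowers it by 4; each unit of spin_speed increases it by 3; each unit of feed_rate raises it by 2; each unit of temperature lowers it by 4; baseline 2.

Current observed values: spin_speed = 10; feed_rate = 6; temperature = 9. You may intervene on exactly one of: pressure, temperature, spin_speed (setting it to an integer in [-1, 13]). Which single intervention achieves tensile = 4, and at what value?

set pressure = 1

Intervening on pressure: with other inputs at their observed values, tensile = -4*pressure + 8. Solving for 4 gives pressure = 1, within [-1, 13].
Intervening on temperature: tensile = -4*temperature + 140. Reaching 4 requires temperature = 34, outside [-1, 13].
Intervening on spin_speed: tensile = 11*spin_speed - 6. Reaching 4 requires spin_speed = 10/11, not an integer.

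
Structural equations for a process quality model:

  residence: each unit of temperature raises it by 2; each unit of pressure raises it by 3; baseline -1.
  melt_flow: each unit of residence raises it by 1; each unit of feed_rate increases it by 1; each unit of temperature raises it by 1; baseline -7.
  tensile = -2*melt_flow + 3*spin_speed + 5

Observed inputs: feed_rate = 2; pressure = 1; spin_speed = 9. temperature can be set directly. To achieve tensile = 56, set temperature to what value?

temperature = -3

Substituting into the residence equation gives residence = 2*temperature + 2.
Substituting into the melt_flow equation gives melt_flow = 3*temperature - 3.
This gives tensile = -6*temperature + 38.
Solve -6*temperature + 38 = 56: temperature = (56 - 38) / -6 = -3.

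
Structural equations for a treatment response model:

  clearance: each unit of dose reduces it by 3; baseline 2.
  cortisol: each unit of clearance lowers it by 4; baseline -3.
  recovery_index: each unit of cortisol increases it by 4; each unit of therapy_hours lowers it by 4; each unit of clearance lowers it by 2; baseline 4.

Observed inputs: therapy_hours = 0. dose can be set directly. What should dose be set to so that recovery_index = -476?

dose = -8

Substituting into the cortisol equation gives cortisol = 12*dose - 11.
So recovery_index = 54*dose - 44.
Solve 54*dose - 44 = -476: dose = (-476 + 44) / 54 = -8.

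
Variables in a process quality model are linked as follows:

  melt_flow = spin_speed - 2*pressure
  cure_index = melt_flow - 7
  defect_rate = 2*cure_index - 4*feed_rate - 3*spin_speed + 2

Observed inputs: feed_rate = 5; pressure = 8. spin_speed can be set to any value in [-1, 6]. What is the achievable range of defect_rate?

Substituting into the melt_flow equation gives melt_flow = spin_speed - 16.
Substituting into the cure_index equation gives cure_index = spin_speed - 23.
defect_rate becomes -spin_speed - 64.
Linear in spin_speed, so extremes are at the endpoints: spin_speed = -1 gives defect_rate = -63; spin_speed = 6 gives defect_rate = -70.

-70 to -63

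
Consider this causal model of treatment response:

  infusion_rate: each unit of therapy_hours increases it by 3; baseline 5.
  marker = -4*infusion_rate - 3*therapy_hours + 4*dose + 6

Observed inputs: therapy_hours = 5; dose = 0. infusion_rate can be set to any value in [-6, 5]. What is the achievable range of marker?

Intervening on infusion_rate fixes its value directly, overriding its dependence on therapy_hours.
Substituting into the marker equation gives marker = -4*infusion_rate - 9.
Linear in infusion_rate, so extremes are at the endpoints: infusion_rate = -6 gives marker = 15; infusion_rate = 5 gives marker = -29.

-29 to 15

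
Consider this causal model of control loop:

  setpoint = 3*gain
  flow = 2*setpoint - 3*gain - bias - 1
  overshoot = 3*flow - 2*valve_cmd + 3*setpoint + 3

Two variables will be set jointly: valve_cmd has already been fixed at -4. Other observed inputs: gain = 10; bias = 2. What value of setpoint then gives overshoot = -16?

With valve_cmd held at -4:
Intervening on setpoint fixes its value directly, overriding its dependence on gain.
Substituting into the flow equation gives flow = 2*setpoint - 33.
Substituting into the overshoot equation gives overshoot = 9*setpoint - 88.
Solve 9*setpoint - 88 = -16: setpoint = (-16 + 88) / 9 = 8.

setpoint = 8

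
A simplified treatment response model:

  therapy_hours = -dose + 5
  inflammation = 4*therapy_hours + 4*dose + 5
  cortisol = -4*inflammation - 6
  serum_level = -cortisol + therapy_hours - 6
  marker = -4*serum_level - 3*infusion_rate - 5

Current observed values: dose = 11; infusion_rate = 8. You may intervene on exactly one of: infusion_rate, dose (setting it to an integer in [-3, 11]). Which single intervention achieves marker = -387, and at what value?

Intervening on infusion_rate: with other inputs at their observed values, marker = -3*infusion_rate - 381. Solving for -387 gives infusion_rate = 2, within [-3, 11].
Intervening on dose: marker = 4*dose - 449. Reaching -387 requires dose = 31/2, not an integer.

set infusion_rate = 2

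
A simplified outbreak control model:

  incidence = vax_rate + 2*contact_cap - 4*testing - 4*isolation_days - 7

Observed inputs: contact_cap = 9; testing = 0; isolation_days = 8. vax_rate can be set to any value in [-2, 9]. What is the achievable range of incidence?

Substituting into the incidence equation gives incidence = vax_rate - 21.
Linear in vax_rate, so extremes are at the endpoints: vax_rate = -2 gives incidence = -23; vax_rate = 9 gives incidence = -12.

-23 to -12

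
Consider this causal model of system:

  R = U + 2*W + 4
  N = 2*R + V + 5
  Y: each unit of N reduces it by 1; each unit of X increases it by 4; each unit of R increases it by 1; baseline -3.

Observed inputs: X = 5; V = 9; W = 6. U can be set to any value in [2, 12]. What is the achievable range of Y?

Substituting into the R equation gives R = U + 16.
Substituting into the N equation gives N = 2*U + 46.
Substituting into the Y equation gives Y = -U - 13.
Linear in U, so extremes are at the endpoints: U = 2 gives Y = -15; U = 12 gives Y = -25.

-25 to -15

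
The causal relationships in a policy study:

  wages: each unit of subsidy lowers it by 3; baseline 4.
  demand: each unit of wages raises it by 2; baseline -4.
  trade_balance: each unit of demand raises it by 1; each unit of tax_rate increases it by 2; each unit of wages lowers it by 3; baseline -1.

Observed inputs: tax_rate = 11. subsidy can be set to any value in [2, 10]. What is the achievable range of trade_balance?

Substituting into the demand equation gives demand = -6*subsidy + 4.
So trade_balance = 3*subsidy + 13.
Linear in subsidy, so extremes are at the endpoints: subsidy = 2 gives trade_balance = 19; subsidy = 10 gives trade_balance = 43.

19 to 43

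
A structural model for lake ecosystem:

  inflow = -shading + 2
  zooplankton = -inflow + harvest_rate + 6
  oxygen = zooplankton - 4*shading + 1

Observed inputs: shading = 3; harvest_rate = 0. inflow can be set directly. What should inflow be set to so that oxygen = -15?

inflow = 10

Intervening on inflow fixes its value directly, overriding its dependence on shading.
Substituting into the zooplankton equation gives zooplankton = -inflow + 6.
Substituting into the oxygen equation gives oxygen = -inflow - 5.
Solve -inflow - 5 = -15: inflow = (-15 + 5) / -1 = 10.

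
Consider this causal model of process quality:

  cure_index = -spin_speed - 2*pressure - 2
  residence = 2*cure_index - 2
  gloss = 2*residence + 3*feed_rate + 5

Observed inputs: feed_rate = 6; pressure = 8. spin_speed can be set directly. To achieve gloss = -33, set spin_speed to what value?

spin_speed = -5

Substituting into the cure_index equation gives cure_index = -spin_speed - 18.
Substituting into the residence equation gives residence = -2*spin_speed - 38.
Substituting into the gloss equation gives gloss = -4*spin_speed - 53.
Solve -4*spin_speed - 53 = -33: spin_speed = (-33 + 53) / -4 = -5.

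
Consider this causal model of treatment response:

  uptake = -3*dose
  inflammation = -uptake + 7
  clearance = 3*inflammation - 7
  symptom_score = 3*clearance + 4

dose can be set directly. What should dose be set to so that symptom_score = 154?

Substituting into the inflammation equation gives inflammation = 3*dose + 7.
Substituting into the clearance equation gives clearance = 9*dose + 14.
So symptom_score = 27*dose + 46.
Solve 27*dose + 46 = 154: dose = (154 - 46) / 27 = 4.

dose = 4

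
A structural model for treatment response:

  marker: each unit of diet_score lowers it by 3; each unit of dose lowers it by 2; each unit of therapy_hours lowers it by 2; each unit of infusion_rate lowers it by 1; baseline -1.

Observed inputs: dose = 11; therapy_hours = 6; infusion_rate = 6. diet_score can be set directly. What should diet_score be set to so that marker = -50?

diet_score = 3

Substituting into the marker equation gives marker = -3*diet_score - 41.
Solve -3*diet_score - 41 = -50: diet_score = (-50 + 41) / -3 = 3.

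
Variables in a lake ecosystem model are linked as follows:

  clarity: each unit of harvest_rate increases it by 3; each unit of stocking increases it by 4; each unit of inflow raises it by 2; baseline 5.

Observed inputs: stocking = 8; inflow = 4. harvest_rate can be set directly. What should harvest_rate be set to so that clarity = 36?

harvest_rate = -3

Substituting into the clarity equation gives clarity = 3*harvest_rate + 45.
Solve 3*harvest_rate + 45 = 36: harvest_rate = (36 - 45) / 3 = -3.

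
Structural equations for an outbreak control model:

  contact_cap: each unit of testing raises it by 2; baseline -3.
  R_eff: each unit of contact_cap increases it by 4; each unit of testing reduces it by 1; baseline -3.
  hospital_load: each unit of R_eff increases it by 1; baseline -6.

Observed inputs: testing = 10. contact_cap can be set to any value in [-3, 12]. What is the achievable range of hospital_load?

-31 to 29

Intervening on contact_cap fixes its value directly, overriding its dependence on testing.
Substituting into the R_eff equation gives R_eff = 4*contact_cap - 13.
hospital_load becomes 4*contact_cap - 19.
Linear in contact_cap, so extremes are at the endpoints: contact_cap = -3 gives hospital_load = -31; contact_cap = 12 gives hospital_load = 29.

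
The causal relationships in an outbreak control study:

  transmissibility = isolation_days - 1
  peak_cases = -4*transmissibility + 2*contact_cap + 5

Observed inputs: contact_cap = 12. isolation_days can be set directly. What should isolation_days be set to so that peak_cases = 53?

isolation_days = -5

Substituting into the peak_cases equation gives peak_cases = -4*isolation_days + 33.
Solve -4*isolation_days + 33 = 53: isolation_days = (53 - 33) / -4 = -5.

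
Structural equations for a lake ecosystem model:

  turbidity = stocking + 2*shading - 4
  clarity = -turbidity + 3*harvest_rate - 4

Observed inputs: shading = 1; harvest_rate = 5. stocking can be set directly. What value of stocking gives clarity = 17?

Substituting into the turbidity equation gives turbidity = stocking - 2.
So clarity = -stocking + 13.
Solve -stocking + 13 = 17: stocking = (17 - 13) / -1 = -4.

stocking = -4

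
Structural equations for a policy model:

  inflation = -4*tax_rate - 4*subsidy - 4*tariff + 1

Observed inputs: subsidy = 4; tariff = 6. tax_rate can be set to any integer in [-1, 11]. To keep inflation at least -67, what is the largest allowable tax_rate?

tax_rate = 7

Substituting into the inflation equation gives inflation = -4*tax_rate - 39.
Require -4*tax_rate - 39 ≥ -67, so tax_rate ≤ 7.
The largest integer in [-1, 11] satisfying this is 7.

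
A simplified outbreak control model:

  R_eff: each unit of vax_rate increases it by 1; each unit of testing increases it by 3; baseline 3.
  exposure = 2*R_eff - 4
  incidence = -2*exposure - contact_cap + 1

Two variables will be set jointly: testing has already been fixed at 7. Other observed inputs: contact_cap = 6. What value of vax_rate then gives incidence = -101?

With testing held at 7:
Substituting into the R_eff equation gives R_eff = vax_rate + 24.
Substituting into the exposure equation gives exposure = 2*vax_rate + 44.
incidence becomes -4*vax_rate - 93.
Solve -4*vax_rate - 93 = -101: vax_rate = (-101 + 93) / -4 = 2.

vax_rate = 2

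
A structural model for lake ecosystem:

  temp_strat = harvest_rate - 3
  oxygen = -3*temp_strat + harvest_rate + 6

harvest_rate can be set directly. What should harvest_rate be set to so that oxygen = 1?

harvest_rate = 7

Substituting into the oxygen equation gives oxygen = -2*harvest_rate + 15.
Solve -2*harvest_rate + 15 = 1: harvest_rate = (1 - 15) / -2 = 7.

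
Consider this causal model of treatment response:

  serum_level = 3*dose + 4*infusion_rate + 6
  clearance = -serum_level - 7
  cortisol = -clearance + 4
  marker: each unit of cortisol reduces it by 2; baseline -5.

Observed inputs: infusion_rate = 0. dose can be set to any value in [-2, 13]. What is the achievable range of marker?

Substituting into the serum_level equation gives serum_level = 3*dose + 6.
Substituting into the clearance equation gives clearance = -3*dose - 13.
Substituting into the cortisol equation gives cortisol = 3*dose + 17.
Substituting into the marker equation gives marker = -6*dose - 39.
Linear in dose, so extremes are at the endpoints: dose = -2 gives marker = -27; dose = 13 gives marker = -117.

-117 to -27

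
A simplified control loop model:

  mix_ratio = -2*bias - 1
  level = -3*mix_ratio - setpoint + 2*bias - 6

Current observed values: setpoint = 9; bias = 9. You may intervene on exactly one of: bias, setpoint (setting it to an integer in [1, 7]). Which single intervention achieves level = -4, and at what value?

Intervening on bias: with other inputs at their observed values, level = 8*bias - 12. Solving for -4 gives bias = 1, within [1, 7].
Intervening on setpoint: level = -setpoint + 69. Reaching -4 requires setpoint = 73, outside [1, 7].

set bias = 1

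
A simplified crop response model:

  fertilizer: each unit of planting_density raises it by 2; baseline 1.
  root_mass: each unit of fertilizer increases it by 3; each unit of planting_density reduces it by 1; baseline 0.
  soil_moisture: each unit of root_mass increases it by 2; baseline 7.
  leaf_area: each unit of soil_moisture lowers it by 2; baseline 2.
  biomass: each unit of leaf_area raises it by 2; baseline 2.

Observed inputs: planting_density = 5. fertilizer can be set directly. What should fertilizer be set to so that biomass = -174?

fertilizer = 8

Intervening on fertilizer fixes its value directly, overriding its dependence on planting_density.
Substituting into the root_mass equation gives root_mass = 3*fertilizer - 5.
soil_moisture becomes 6*fertilizer - 3.
Substituting into the leaf_area equation gives leaf_area = -12*fertilizer + 8.
So biomass = -24*fertilizer + 18.
Solve -24*fertilizer + 18 = -174: fertilizer = (-174 - 18) / -24 = 8.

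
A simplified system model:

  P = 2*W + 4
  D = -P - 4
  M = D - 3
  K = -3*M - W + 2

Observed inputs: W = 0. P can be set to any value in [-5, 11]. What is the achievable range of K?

8 to 56

Intervening on P fixes its value directly, overriding its dependence on W.
Substituting into the M equation gives M = -P - 7.
Substituting into the K equation gives K = 3*P + 23.
Linear in P, so extremes are at the endpoints: P = -5 gives K = 8; P = 11 gives K = 56.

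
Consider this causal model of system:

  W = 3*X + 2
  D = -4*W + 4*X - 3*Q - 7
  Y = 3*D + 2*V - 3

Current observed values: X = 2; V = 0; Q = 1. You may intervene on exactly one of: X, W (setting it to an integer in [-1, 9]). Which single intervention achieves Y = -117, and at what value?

Intervening on X: Y = -24*X - 57. Reaching -117 requires X = 5/2, not an integer.
Intervening on W: with other inputs at their observed values, Y = -12*W - 9. Solving for -117 gives W = 9, within [-1, 9].

set W = 9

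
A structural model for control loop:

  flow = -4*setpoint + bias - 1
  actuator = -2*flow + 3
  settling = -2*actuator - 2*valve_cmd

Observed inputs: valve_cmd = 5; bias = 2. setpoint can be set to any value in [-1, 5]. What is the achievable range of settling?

Substituting into the flow equation gives flow = -4*setpoint + 1.
So actuator = 8*setpoint + 1.
This gives settling = -16*setpoint - 12.
Linear in setpoint, so extremes are at the endpoints: setpoint = -1 gives settling = 4; setpoint = 5 gives settling = -92.

-92 to 4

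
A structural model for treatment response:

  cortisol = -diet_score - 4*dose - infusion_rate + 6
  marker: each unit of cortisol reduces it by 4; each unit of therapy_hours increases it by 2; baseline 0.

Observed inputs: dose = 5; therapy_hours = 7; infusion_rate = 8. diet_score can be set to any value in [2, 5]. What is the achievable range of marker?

Substituting into the cortisol equation gives cortisol = -diet_score - 22.
Substituting into the marker equation gives marker = 4*diet_score + 102.
Linear in diet_score, so extremes are at the endpoints: diet_score = 2 gives marker = 110; diet_score = 5 gives marker = 122.

110 to 122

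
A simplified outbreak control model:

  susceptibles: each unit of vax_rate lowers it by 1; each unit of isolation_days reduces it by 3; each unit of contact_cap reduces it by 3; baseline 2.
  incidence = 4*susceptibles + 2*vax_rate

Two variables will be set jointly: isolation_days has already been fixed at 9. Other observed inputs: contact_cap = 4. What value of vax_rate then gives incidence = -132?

With isolation_days held at 9:
Substituting into the susceptibles equation gives susceptibles = -vax_rate - 37.
Substituting into the incidence equation gives incidence = -2*vax_rate - 148.
Solve -2*vax_rate - 148 = -132: vax_rate = (-132 + 148) / -2 = -8.

vax_rate = -8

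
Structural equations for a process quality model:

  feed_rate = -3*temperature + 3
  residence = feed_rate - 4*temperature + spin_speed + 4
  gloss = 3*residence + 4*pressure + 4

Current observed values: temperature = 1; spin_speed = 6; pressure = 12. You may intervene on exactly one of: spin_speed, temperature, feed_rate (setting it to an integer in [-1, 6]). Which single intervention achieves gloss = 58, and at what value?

Intervening on spin_speed: with other inputs at their observed values, gloss = 3*spin_speed + 52. Solving for 58 gives spin_speed = 2, within [-1, 6].
Intervening on temperature: gloss = -21*temperature + 91. Reaching 58 requires temperature = 11/7, not an integer.
Intervening on feed_rate: gloss = 3*feed_rate + 70. Reaching 58 requires feed_rate = -4, outside [-1, 6].

set spin_speed = 2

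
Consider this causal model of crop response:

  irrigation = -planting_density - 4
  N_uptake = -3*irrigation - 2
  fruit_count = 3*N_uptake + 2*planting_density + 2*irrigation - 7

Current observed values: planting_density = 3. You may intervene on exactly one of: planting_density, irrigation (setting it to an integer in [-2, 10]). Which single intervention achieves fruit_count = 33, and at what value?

set planting_density = 2

Intervening on planting_density: with other inputs at their observed values, fruit_count = 9*planting_density + 15. Solving for 33 gives planting_density = 2, within [-2, 10].
Intervening on irrigation: fruit_count = -7*irrigation - 7. Reaching 33 requires irrigation = -40/7, not an integer.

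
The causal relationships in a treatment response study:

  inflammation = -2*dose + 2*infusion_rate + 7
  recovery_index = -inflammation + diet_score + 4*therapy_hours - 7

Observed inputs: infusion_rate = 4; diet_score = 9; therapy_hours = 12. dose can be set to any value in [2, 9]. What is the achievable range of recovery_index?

39 to 53

Substituting into the inflammation equation gives inflammation = -2*dose + 15.
Substituting into the recovery_index equation gives recovery_index = 2*dose + 35.
Linear in dose, so extremes are at the endpoints: dose = 2 gives recovery_index = 39; dose = 9 gives recovery_index = 53.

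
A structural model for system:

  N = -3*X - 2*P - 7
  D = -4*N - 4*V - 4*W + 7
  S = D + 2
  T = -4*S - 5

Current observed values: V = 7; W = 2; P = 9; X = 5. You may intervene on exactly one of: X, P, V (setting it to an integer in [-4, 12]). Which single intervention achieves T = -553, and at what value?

set V = 6

Intervening on X: T = -48*X - 297. Reaching -553 requires X = 16/3, not an integer.
Intervening on P: T = -32*P - 249. Reaching -553 requires P = 19/2, not an integer.
Intervening on V: with other inputs at their observed values, T = 16*V - 649. Solving for -553 gives V = 6, within [-4, 12].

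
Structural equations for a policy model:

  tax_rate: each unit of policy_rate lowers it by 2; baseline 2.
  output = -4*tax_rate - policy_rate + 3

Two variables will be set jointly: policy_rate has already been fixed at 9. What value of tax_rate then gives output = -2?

With policy_rate held at 9:
Intervening on tax_rate fixes its value directly, overriding its dependence on policy_rate.
Substituting into the output equation gives output = -4*tax_rate - 6.
Solve -4*tax_rate - 6 = -2: tax_rate = (-2 + 6) / -4 = -1.

tax_rate = -1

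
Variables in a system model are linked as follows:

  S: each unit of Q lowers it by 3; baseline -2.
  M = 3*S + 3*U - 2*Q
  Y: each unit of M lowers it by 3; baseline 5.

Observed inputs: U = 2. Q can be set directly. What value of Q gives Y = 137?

Q = 4

Substituting into the M equation gives M = -11*Q.
Substituting into the Y equation gives Y = 33*Q + 5.
Solve 33*Q + 5 = 137: Q = (137 - 5) / 33 = 4.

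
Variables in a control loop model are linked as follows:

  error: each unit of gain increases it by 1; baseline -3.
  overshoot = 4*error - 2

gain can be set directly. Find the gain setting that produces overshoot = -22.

Substituting into the overshoot equation gives overshoot = 4*gain - 14.
Solve 4*gain - 14 = -22: gain = (-22 + 14) / 4 = -2.

gain = -2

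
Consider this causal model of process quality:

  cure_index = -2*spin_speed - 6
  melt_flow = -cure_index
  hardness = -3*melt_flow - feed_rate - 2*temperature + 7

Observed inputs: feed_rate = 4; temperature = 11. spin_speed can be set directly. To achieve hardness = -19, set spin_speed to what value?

Substituting into the melt_flow equation gives melt_flow = 2*spin_speed + 6.
hardness becomes -6*spin_speed - 37.
Solve -6*spin_speed - 37 = -19: spin_speed = (-19 + 37) / -6 = -3.

spin_speed = -3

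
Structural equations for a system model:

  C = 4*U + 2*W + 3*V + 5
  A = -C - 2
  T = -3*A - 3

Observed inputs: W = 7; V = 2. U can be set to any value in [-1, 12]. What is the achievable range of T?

66 to 222

Substituting into the C equation gives C = 4*U + 25.
A becomes -4*U - 27.
Substituting into the T equation gives T = 12*U + 78.
Linear in U, so extremes are at the endpoints: U = -1 gives T = 66; U = 12 gives T = 222.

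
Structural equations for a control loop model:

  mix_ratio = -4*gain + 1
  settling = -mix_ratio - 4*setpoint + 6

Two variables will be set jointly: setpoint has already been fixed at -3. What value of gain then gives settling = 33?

With setpoint held at -3:
Substituting into the settling equation gives settling = 4*gain + 17.
Solve 4*gain + 17 = 33: gain = (33 - 17) / 4 = 4.

gain = 4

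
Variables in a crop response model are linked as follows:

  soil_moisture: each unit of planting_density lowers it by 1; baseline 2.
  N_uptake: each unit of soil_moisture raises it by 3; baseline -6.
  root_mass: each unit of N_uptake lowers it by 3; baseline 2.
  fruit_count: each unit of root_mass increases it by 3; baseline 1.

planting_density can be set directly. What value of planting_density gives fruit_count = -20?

Substituting into the N_uptake equation gives N_uptake = -3*planting_density.
Substituting into the root_mass equation gives root_mass = 9*planting_density + 2.
So fruit_count = 27*planting_density + 7.
Solve 27*planting_density + 7 = -20: planting_density = (-20 - 7) / 27 = -1.

planting_density = -1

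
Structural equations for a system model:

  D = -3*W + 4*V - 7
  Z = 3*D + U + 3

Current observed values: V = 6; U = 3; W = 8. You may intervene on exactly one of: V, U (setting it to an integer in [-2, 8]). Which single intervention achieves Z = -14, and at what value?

Intervening on V: Z = 12*V - 87. Reaching -14 requires V = 73/12, not an integer.
Intervening on U: with other inputs at their observed values, Z = U - 18. Solving for -14 gives U = 4, within [-2, 8].

set U = 4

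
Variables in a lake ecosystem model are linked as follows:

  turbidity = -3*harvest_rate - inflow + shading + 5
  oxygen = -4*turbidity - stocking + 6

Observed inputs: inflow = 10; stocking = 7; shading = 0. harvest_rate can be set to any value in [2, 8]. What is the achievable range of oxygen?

43 to 115

Substituting into the turbidity equation gives turbidity = -3*harvest_rate - 5.
This gives oxygen = 12*harvest_rate + 19.
Linear in harvest_rate, so extremes are at the endpoints: harvest_rate = 2 gives oxygen = 43; harvest_rate = 8 gives oxygen = 115.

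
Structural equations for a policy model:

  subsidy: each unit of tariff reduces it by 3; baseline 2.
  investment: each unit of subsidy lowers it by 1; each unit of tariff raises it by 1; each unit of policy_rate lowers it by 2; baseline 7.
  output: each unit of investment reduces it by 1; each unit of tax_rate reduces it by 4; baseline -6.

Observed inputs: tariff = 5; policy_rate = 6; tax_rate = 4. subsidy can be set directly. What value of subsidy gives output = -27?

subsidy = -5

Intervening on subsidy fixes its value directly, overriding its dependence on tariff.
Substituting into the investment equation gives investment = -subsidy.
So output = subsidy - 22.
Solve subsidy - 22 = -27: subsidy = (-27 + 22) / 1 = -5.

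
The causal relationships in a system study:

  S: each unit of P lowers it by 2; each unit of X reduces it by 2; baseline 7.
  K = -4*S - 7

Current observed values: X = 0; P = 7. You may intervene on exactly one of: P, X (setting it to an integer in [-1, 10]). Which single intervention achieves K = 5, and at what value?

set P = 5

Intervening on P: with other inputs at their observed values, K = 8*P - 35. Solving for 5 gives P = 5, within [-1, 10].
Intervening on X: K = 8*X + 21. Reaching 5 requires X = -2, outside [-1, 10].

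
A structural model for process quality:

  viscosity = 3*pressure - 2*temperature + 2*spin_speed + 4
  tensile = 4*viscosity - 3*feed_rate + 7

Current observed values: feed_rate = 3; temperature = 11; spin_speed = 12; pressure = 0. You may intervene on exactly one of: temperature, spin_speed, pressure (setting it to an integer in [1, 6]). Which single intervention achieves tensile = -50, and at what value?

set spin_speed = 3

Intervening on temperature: tensile = -8*temperature + 110. Reaching -50 requires temperature = 20, outside [1, 6].
Intervening on spin_speed: with other inputs at their observed values, tensile = 8*spin_speed - 74. Solving for -50 gives spin_speed = 3, within [1, 6].
Intervening on pressure: tensile = 12*pressure + 22. Reaching -50 requires pressure = -6, outside [1, 6].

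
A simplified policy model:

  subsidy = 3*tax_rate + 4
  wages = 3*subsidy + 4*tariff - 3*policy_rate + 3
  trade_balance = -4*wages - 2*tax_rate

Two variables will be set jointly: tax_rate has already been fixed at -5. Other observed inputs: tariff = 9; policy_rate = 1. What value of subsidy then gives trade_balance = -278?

subsidy = 12

With tax_rate held at -5:
Intervening on subsidy fixes its value directly, overriding its dependence on tax_rate.
Substituting into the wages equation gives wages = 3*subsidy + 36.
This gives trade_balance = -12*subsidy - 134.
Solve -12*subsidy - 134 = -278: subsidy = (-278 + 134) / -12 = 12.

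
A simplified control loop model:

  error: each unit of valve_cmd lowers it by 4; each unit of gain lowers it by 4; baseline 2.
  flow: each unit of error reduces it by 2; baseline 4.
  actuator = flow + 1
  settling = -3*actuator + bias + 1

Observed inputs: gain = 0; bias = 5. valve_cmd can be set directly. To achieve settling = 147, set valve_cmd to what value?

Substituting into the error equation gives error = -4*valve_cmd + 2.
This gives flow = 8*valve_cmd.
So actuator = 8*valve_cmd + 1.
settling becomes -24*valve_cmd + 3.
Solve -24*valve_cmd + 3 = 147: valve_cmd = (147 - 3) / -24 = -6.

valve_cmd = -6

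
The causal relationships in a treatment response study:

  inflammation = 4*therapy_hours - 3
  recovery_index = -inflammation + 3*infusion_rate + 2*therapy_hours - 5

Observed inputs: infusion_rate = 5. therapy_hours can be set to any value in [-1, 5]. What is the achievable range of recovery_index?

3 to 15

Substituting into the recovery_index equation gives recovery_index = -2*therapy_hours + 13.
Linear in therapy_hours, so extremes are at the endpoints: therapy_hours = -1 gives recovery_index = 15; therapy_hours = 5 gives recovery_index = 3.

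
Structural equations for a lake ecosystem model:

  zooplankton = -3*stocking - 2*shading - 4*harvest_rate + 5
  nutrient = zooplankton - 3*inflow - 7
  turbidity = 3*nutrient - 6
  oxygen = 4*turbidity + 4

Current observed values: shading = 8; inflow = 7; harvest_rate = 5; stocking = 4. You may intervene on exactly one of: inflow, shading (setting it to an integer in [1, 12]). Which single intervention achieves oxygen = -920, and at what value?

Intervening on inflow: oxygen = -36*inflow - 620. Reaching -920 requires inflow = 25/3, not an integer.
Intervening on shading: with other inputs at their observed values, oxygen = -24*shading - 680. Solving for -920 gives shading = 10, within [1, 12].

set shading = 10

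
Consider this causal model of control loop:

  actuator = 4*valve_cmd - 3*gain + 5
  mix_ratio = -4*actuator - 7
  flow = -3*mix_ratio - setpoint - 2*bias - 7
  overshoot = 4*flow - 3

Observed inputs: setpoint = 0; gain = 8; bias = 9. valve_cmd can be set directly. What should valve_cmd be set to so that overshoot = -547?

Substituting into the actuator equation gives actuator = 4*valve_cmd - 19.
Substituting into the mix_ratio equation gives mix_ratio = -16*valve_cmd + 69.
Substituting into the flow equation gives flow = 48*valve_cmd - 232.
Substituting into the overshoot equation gives overshoot = 192*valve_cmd - 931.
Solve 192*valve_cmd - 931 = -547: valve_cmd = (-547 + 931) / 192 = 2.

valve_cmd = 2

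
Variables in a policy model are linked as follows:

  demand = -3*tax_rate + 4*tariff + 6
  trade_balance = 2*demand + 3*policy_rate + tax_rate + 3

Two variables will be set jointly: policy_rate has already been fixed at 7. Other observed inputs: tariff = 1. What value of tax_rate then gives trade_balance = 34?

tax_rate = 2

With policy_rate held at 7:
Substituting into the demand equation gives demand = -3*tax_rate + 10.
Substituting into the trade_balance equation gives trade_balance = -5*tax_rate + 44.
Solve -5*tax_rate + 44 = 34: tax_rate = (34 - 44) / -5 = 2.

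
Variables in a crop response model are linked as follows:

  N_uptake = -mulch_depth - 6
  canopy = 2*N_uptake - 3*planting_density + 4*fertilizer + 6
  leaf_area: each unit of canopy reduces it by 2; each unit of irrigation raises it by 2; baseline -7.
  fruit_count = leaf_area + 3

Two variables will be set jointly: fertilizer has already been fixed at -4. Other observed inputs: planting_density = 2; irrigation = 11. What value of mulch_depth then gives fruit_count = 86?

With fertilizer held at -4:
Substituting into the canopy equation gives canopy = -2*mulch_depth - 28.
Substituting into the leaf_area equation gives leaf_area = 4*mulch_depth + 71.
So fruit_count = 4*mulch_depth + 74.
Solve 4*mulch_depth + 74 = 86: mulch_depth = (86 - 74) / 4 = 3.

mulch_depth = 3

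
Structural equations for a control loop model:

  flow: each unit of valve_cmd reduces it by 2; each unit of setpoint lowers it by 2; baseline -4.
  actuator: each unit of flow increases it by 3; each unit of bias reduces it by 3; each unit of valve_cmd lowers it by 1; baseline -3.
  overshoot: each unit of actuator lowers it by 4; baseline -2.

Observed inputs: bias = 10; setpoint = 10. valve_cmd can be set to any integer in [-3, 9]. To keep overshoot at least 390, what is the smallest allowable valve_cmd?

Substituting into the flow equation gives flow = -2*valve_cmd - 24.
This gives actuator = -7*valve_cmd - 105.
Substituting into the overshoot equation gives overshoot = 28*valve_cmd + 418.
Require 28*valve_cmd + 418 ≥ 390, so valve_cmd ≥ -1.
The smallest integer in [-3, 9] satisfying this is -1.

valve_cmd = -1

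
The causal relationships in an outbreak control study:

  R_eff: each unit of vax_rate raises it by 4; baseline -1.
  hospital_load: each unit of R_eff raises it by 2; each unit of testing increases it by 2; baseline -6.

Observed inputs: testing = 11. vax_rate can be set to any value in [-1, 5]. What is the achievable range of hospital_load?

Substituting into the hospital_load equation gives hospital_load = 8*vax_rate + 14.
Linear in vax_rate, so extremes are at the endpoints: vax_rate = -1 gives hospital_load = 6; vax_rate = 5 gives hospital_load = 54.

6 to 54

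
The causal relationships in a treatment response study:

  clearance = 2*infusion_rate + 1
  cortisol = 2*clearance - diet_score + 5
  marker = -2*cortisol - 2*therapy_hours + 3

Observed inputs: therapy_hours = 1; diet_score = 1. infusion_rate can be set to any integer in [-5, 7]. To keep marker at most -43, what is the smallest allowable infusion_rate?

Substituting into the cortisol equation gives cortisol = 4*infusion_rate + 6.
So marker = -8*infusion_rate - 11.
Require -8*infusion_rate - 11 ≤ -43, so infusion_rate ≥ 4.
The smallest integer in [-5, 7] satisfying this is 4.

infusion_rate = 4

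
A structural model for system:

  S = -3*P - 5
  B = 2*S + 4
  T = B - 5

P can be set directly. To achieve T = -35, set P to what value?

Substituting into the B equation gives B = -6*P - 6.
Substituting into the T equation gives T = -6*P - 11.
Solve -6*P - 11 = -35: P = (-35 + 11) / -6 = 4.

P = 4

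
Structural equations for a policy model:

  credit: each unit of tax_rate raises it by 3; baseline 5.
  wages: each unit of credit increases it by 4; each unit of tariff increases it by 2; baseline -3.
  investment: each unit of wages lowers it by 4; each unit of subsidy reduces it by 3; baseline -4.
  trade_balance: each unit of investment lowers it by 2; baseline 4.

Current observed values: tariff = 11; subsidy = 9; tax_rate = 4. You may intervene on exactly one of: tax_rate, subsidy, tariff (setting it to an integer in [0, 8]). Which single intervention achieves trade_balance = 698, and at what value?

set tariff = 7

Intervening on tax_rate: trade_balance = 96*tax_rate + 378. Reaching 698 requires tax_rate = 10/3, not an integer.
Intervening on subsidy: trade_balance = 6*subsidy + 708. Reaching 698 requires subsidy = -5/3, not an integer.
Intervening on tariff: with other inputs at their observed values, trade_balance = 16*tariff + 586. Solving for 698 gives tariff = 7, within [0, 8].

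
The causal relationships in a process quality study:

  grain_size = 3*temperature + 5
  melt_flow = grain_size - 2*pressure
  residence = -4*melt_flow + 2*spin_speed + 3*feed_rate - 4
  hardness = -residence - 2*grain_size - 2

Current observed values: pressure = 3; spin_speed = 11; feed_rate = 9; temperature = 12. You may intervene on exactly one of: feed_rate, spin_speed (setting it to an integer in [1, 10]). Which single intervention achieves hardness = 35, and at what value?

Intervening on feed_rate: with other inputs at their observed values, hardness = -3*feed_rate + 38. Solving for 35 gives feed_rate = 1, within [1, 10].
Intervening on spin_speed: hardness = -2*spin_speed + 33. Reaching 35 requires spin_speed = -1, outside [1, 10].

set feed_rate = 1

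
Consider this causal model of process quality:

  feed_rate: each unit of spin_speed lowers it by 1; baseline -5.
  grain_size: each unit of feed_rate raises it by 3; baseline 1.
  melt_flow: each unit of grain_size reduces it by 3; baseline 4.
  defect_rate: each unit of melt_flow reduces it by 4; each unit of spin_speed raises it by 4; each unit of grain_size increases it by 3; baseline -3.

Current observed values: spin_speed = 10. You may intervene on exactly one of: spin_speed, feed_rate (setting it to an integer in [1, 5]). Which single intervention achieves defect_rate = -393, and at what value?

set spin_speed = 4

Intervening on spin_speed: with other inputs at their observed values, defect_rate = -41*spin_speed - 229. Solving for -393 gives spin_speed = 4, within [1, 5].
Intervening on feed_rate: defect_rate = 45*feed_rate + 36. Reaching -393 requires feed_rate = -143/15, not an integer.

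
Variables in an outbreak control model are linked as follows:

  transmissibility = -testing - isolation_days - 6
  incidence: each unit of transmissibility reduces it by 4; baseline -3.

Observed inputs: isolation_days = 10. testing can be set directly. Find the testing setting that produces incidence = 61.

Substituting into the transmissibility equation gives transmissibility = -testing - 16.
Substituting into the incidence equation gives incidence = 4*testing + 61.
Solve 4*testing + 61 = 61: testing = (61 - 61) / 4 = 0.

testing = 0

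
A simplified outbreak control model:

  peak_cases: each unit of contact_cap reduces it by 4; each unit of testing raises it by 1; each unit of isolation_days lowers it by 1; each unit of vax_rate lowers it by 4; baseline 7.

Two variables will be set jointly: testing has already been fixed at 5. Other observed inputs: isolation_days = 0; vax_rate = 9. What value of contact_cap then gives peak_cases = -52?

contact_cap = 7

With testing held at 5:
Substituting into the peak_cases equation gives peak_cases = -4*contact_cap - 24.
Solve -4*contact_cap - 24 = -52: contact_cap = (-52 + 24) / -4 = 7.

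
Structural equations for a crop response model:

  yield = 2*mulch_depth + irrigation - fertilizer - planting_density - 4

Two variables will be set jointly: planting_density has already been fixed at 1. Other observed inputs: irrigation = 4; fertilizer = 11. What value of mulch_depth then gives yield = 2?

With planting_density held at 1:
Substituting into the yield equation gives yield = 2*mulch_depth - 12.
Solve 2*mulch_depth - 12 = 2: mulch_depth = (2 + 12) / 2 = 7.

mulch_depth = 7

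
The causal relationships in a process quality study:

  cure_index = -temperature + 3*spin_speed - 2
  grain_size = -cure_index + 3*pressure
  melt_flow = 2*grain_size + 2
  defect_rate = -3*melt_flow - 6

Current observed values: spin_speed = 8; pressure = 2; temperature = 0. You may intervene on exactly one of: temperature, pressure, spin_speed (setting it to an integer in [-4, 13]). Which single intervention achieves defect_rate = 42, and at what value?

set temperature = 7

Intervening on temperature: with other inputs at their observed values, defect_rate = -6*temperature + 84. Solving for 42 gives temperature = 7, within [-4, 13].
Intervening on pressure: defect_rate = -18*pressure + 120. Reaching 42 requires pressure = 13/3, not an integer.
Intervening on spin_speed: defect_rate = 18*spin_speed - 60. Reaching 42 requires spin_speed = 17/3, not an integer.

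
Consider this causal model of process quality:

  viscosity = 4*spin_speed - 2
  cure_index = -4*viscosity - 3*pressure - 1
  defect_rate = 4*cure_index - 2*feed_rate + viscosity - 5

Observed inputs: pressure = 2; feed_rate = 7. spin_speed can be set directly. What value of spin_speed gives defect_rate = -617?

Substituting into the cure_index equation gives cure_index = -16*spin_speed + 1.
Substituting into the defect_rate equation gives defect_rate = -60*spin_speed - 17.
Solve -60*spin_speed - 17 = -617: spin_speed = (-617 + 17) / -60 = 10.

spin_speed = 10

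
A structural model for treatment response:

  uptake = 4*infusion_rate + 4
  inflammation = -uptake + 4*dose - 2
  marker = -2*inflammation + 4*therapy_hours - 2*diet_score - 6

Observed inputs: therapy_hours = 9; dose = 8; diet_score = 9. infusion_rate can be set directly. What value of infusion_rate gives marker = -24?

Substituting into the inflammation equation gives inflammation = -4*infusion_rate + 26.
Substituting into the marker equation gives marker = 8*infusion_rate - 40.
Solve 8*infusion_rate - 40 = -24: infusion_rate = (-24 + 40) / 8 = 2.

infusion_rate = 2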